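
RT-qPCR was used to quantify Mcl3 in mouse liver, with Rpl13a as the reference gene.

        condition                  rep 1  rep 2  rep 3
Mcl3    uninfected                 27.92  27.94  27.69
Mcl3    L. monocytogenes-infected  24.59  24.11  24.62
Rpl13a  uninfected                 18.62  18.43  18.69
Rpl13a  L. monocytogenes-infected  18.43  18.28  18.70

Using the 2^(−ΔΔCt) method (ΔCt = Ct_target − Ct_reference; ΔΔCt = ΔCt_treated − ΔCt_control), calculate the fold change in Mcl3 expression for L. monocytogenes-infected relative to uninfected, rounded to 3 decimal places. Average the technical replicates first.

Mean Ct: Mcl3 uninfected 27.850; Mcl3 L. monocytogenes-infected 24.440; Rpl13a uninfected 18.580; Rpl13a L. monocytogenes-infected 18.470
ΔCt(uninfected) = 27.850 − 18.580 = 9.270
ΔCt(L. monocytogenes-infected) = 24.440 − 18.470 = 5.970
ΔΔCt = 5.970 − 9.270 = -3.300
Fold change = 2^(−(-3.300)) = 2^3.300 = 9.8492

9.849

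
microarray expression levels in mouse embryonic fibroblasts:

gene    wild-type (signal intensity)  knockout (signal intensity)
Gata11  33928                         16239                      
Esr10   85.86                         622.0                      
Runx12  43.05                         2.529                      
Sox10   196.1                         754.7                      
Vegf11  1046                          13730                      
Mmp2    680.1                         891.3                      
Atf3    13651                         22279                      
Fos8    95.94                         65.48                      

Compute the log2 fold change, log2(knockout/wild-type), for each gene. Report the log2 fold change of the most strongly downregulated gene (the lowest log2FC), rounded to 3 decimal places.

-4.089

log2(16239/33928) = -1.063  (Gata11)
log2(622.0/85.86) = 2.857  (Esr10)
log2(2.529/43.05) = -4.089  (Runx12)
log2(754.7/196.1) = 1.944  (Sox10)
log2(13730/1046) = 3.714  (Vegf11)
log2(891.3/680.1) = 0.390  (Mmp2)
log2(22279/13651) = 0.707  (Atf3)
log2(65.48/95.94) = -0.551  (Fos8)
Runx12 is most strongly downregulated.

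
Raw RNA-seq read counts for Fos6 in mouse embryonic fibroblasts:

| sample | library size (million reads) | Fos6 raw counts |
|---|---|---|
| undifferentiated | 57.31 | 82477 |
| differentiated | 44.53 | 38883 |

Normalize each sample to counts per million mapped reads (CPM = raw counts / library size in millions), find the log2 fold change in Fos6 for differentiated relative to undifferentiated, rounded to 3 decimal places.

-0.721

CPM(undifferentiated) = 82477 / 57.31 = 1439.1380
CPM(differentiated) = 38883 / 44.53 = 873.1866
Fold change = 873.1866 / 1439.1380 = 0.60674
log2(0.60674) = -0.7208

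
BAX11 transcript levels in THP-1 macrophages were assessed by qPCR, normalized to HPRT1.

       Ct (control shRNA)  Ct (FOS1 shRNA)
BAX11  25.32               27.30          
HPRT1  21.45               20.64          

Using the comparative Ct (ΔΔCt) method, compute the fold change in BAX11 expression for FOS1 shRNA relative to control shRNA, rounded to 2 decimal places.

0.14

ΔCt(control shRNA) = 25.320 − 21.450 = 3.870
ΔCt(FOS1 shRNA) = 27.300 − 20.640 = 6.660
ΔΔCt = 6.660 − 3.870 = 2.790
Fold change = 2^(−2.790) = 0.145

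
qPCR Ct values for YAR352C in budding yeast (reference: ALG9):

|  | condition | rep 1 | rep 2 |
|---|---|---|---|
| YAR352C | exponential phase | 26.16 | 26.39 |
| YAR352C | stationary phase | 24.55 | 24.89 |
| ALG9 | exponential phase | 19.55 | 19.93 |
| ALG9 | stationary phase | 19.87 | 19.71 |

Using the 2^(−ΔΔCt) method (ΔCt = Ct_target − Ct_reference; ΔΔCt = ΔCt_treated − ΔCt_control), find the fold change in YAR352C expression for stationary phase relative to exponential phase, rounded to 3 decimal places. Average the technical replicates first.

Mean Ct: YAR352C exponential phase 26.275; YAR352C stationary phase 24.720; ALG9 exponential phase 19.740; ALG9 stationary phase 19.790
ΔCt(exponential phase) = 26.275 − 19.740 = 6.535
ΔCt(stationary phase) = 24.720 − 19.790 = 4.930
ΔΔCt = 4.930 − 6.535 = -1.605
Fold change = 2^(−(-1.605)) = 2^1.605 = 3.0420

3.042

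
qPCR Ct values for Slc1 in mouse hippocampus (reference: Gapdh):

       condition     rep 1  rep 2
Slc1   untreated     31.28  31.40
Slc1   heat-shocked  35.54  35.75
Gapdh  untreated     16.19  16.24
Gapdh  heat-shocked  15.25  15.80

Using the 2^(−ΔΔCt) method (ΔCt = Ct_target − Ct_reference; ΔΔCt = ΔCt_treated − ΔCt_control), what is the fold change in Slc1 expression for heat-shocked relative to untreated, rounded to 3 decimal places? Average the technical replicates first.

0.031

Mean Ct: Slc1 untreated 31.340; Slc1 heat-shocked 35.645; Gapdh untreated 16.215; Gapdh heat-shocked 15.525
ΔCt(untreated) = 31.340 − 16.215 = 15.125
ΔCt(heat-shocked) = 35.645 − 15.525 = 20.120
ΔΔCt = 20.120 − 15.125 = 4.995
Fold change = 2^(−4.995) = 0.0314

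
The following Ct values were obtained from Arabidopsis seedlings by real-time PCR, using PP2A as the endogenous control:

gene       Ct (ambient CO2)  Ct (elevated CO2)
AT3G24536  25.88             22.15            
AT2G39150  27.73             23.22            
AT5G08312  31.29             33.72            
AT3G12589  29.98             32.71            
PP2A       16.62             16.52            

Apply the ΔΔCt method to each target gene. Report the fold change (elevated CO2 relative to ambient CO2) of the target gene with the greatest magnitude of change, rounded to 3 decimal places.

AT3G24536: ΔΔCt = (22.15−16.52) − (25.88−16.62) = 5.63 − 9.26 = -3.63; fold change = 2^3.63 = 12.381
AT2G39150: ΔΔCt = (23.22−16.52) − (27.73−16.62) = 6.70 − 11.11 = -4.41; fold change = 2^4.41 = 21.259
AT5G08312: ΔΔCt = (33.72−16.52) − (31.29−16.62) = 17.20 − 14.67 = 2.53; fold change = 2^-2.53 = 0.173
AT3G12589: ΔΔCt = (32.71−16.52) − (29.98−16.62) = 16.19 − 13.36 = 2.83; fold change = 2^-2.83 = 0.141
AT2G39150 has the largest |ΔΔCt| = 4.41.

21.259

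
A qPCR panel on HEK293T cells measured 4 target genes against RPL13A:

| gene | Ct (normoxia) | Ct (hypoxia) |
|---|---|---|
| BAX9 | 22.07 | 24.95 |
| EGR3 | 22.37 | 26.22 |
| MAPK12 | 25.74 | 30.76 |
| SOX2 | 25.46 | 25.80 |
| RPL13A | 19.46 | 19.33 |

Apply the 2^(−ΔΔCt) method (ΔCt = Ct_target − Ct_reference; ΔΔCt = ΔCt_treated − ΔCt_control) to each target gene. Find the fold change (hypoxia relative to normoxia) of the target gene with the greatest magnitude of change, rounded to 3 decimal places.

0.028

BAX9: ΔΔCt = (24.95−19.33) − (22.07−19.46) = 5.62 − 2.61 = 3.01; fold change = 2^-3.01 = 0.124
EGR3: ΔΔCt = (26.22−19.33) − (22.37−19.46) = 6.89 − 2.91 = 3.98; fold change = 2^-3.98 = 0.063
MAPK12: ΔΔCt = (30.76−19.33) − (25.74−19.46) = 11.43 − 6.28 = 5.15; fold change = 2^-5.15 = 0.028
SOX2: ΔΔCt = (25.80−19.33) − (25.46−19.46) = 6.47 − 6.00 = 0.47; fold change = 2^-0.47 = 0.722
MAPK12 has the largest |ΔΔCt| = 5.15.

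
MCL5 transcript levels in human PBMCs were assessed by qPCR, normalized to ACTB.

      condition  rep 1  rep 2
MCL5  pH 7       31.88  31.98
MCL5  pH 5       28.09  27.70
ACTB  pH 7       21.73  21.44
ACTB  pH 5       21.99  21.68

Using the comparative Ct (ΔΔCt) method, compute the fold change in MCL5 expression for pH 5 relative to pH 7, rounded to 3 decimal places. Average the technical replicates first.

Mean Ct: MCL5 pH 7 31.930; MCL5 pH 5 27.895; ACTB pH 7 21.585; ACTB pH 5 21.835
ΔCt(pH 7) = 31.930 − 21.585 = 10.345
ΔCt(pH 5) = 27.895 − 21.835 = 6.060
ΔΔCt = 6.060 − 10.345 = -4.285
Fold change = 2^(−(-4.285)) = 2^4.285 = 19.4946

19.495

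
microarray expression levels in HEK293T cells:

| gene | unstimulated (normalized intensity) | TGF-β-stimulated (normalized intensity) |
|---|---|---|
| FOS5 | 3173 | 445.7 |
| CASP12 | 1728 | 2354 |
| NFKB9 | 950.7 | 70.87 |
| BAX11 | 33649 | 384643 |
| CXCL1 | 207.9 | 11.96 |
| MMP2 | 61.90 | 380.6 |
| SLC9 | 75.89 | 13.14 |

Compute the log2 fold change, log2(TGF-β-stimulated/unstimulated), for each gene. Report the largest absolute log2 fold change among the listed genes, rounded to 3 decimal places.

log2(445.7/3173) = -2.832  (FOS5)
log2(2354/1728) = 0.446  (CASP12)
log2(70.87/950.7) = -3.746  (NFKB9)
log2(384643/33649) = 3.515  (BAX11)
log2(11.96/207.9) = -4.120  (CXCL1)
log2(380.6/61.90) = 2.620  (MMP2)
log2(13.14/75.89) = -2.530  (SLC9)
The largest magnitude belongs to CXCL1.

4.120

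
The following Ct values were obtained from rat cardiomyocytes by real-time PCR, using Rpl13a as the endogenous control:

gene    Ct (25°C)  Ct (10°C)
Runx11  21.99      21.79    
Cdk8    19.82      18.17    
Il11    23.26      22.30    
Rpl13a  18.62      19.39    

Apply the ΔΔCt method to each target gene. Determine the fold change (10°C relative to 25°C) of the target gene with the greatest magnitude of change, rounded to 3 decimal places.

Runx11: ΔΔCt = (21.79−19.39) − (21.99−18.62) = 2.40 − 3.37 = -0.97; fold change = 2^0.97 = 1.959
Cdk8: ΔΔCt = (18.17−19.39) − (19.82−18.62) = -1.22 − 1.20 = -2.42; fold change = 2^2.42 = 5.352
Il11: ΔΔCt = (22.30−19.39) − (23.26−18.62) = 2.91 − 4.64 = -1.73; fold change = 2^1.73 = 3.317
Cdk8 has the largest |ΔΔCt| = 2.42.

5.352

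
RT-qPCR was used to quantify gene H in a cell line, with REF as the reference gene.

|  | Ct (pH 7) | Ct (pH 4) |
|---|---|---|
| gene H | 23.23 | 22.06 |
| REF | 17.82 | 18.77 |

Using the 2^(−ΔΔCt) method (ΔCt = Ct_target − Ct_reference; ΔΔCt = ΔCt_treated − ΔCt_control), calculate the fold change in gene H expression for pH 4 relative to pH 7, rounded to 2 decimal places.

4.35

ΔCt(pH 7) = 23.230 − 17.820 = 5.410
ΔCt(pH 4) = 22.060 − 18.770 = 3.290
ΔΔCt = 3.290 − 5.410 = -2.120
Fold change = 2^(−(-2.120)) = 2^2.120 = 4.347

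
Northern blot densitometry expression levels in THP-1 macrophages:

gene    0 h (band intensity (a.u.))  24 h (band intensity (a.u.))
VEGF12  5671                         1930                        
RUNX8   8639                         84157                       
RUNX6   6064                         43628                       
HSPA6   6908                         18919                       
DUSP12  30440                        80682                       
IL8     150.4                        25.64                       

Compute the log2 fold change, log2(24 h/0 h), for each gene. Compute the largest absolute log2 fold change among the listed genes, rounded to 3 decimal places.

log2(1930/5671) = -1.555  (VEGF12)
log2(84157/8639) = 3.284  (RUNX8)
log2(43628/6064) = 2.847  (RUNX6)
log2(18919/6908) = 1.453  (HSPA6)
log2(80682/30440) = 1.406  (DUSP12)
log2(25.64/150.4) = -2.552  (IL8)
The largest magnitude belongs to RUNX8.

3.284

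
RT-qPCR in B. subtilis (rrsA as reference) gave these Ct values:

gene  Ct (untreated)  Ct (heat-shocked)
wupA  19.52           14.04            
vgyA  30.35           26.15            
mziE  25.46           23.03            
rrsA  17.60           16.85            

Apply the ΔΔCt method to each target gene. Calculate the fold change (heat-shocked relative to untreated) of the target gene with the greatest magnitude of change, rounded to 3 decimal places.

wupA: ΔΔCt = (14.04−16.85) − (19.52−17.60) = -2.81 − 1.92 = -4.73; fold change = 2^4.73 = 26.538
vgyA: ΔΔCt = (26.15−16.85) − (30.35−17.60) = 9.30 − 12.75 = -3.45; fold change = 2^3.45 = 10.928
mziE: ΔΔCt = (23.03−16.85) − (25.46−17.60) = 6.18 − 7.86 = -1.68; fold change = 2^1.68 = 3.204
wupA has the largest |ΔΔCt| = 4.73.

26.538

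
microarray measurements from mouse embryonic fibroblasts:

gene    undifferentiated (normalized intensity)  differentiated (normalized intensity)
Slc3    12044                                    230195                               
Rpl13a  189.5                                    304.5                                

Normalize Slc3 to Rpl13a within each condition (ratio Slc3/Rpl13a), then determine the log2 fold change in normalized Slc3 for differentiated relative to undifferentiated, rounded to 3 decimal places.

Slc3/Rpl13a (undifferentiated) = 12044 / 189.5 = 63.557
Slc3/Rpl13a (differentiated) = 230195 / 304.5 = 755.98
Fold change = 755.98 / 63.557 = 11.8945
log2(11.8945) = 3.5722

3.572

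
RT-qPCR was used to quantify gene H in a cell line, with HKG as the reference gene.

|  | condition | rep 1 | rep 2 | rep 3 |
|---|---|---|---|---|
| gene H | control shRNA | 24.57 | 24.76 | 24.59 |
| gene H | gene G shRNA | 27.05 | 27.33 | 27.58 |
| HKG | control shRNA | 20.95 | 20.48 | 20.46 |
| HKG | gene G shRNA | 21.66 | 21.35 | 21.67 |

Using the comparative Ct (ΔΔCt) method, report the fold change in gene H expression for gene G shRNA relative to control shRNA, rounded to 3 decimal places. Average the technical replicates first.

Mean Ct: gene H control shRNA 24.640; gene H gene G shRNA 27.320; HKG control shRNA 20.630; HKG gene G shRNA 21.560
ΔCt(control shRNA) = 24.640 − 20.630 = 4.010
ΔCt(gene G shRNA) = 27.320 − 21.560 = 5.760
ΔΔCt = 5.760 − 4.010 = 1.750
Fold change = 2^(−1.750) = 0.2973

0.297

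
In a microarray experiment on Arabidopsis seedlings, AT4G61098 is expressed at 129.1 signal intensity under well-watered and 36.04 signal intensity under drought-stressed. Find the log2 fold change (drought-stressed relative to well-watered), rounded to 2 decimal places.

-1.84

Fold change = 36.04 / 129.1 = 0.2792
log2(0.2792) = -1.841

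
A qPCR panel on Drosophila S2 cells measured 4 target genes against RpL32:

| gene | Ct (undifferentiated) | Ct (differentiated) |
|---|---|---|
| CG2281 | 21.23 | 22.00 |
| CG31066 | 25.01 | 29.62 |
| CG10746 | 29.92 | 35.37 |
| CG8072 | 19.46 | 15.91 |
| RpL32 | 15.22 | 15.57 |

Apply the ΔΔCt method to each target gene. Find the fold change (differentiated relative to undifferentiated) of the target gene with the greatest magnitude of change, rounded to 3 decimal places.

0.029

CG2281: ΔΔCt = (22.00−15.57) − (21.23−15.22) = 6.43 − 6.01 = 0.42; fold change = 2^-0.42 = 0.747
CG31066: ΔΔCt = (29.62−15.57) − (25.01−15.22) = 14.05 − 9.79 = 4.26; fold change = 2^-4.26 = 0.052
CG10746: ΔΔCt = (35.37−15.57) − (29.92−15.22) = 19.80 − 14.70 = 5.10; fold change = 2^-5.10 = 0.029
CG8072: ΔΔCt = (15.91−15.57) − (19.46−15.22) = 0.34 − 4.24 = -3.90; fold change = 2^3.90 = 14.929
CG10746 has the largest |ΔΔCt| = 5.10.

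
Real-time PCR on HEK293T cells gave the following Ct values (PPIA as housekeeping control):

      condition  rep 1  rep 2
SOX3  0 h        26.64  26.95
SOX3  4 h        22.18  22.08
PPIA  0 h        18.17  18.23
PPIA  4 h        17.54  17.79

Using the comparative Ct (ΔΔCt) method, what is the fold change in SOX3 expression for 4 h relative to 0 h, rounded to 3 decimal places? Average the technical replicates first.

Mean Ct: SOX3 0 h 26.795; SOX3 4 h 22.130; PPIA 0 h 18.200; PPIA 4 h 17.665
ΔCt(0 h) = 26.795 − 18.200 = 8.595
ΔCt(4 h) = 22.130 − 17.665 = 4.465
ΔΔCt = 4.465 − 8.595 = -4.130
Fold change = 2^(−(-4.130)) = 2^4.130 = 17.5087

17.509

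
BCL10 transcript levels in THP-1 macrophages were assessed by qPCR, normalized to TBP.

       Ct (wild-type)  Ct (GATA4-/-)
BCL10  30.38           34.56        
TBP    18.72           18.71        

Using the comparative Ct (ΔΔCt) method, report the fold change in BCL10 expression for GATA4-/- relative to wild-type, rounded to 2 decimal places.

0.05

ΔCt(wild-type) = 30.380 − 18.720 = 11.660
ΔCt(GATA4-/-) = 34.560 − 18.710 = 15.850
ΔΔCt = 15.850 − 11.660 = 4.190
Fold change = 2^(−4.190) = 0.055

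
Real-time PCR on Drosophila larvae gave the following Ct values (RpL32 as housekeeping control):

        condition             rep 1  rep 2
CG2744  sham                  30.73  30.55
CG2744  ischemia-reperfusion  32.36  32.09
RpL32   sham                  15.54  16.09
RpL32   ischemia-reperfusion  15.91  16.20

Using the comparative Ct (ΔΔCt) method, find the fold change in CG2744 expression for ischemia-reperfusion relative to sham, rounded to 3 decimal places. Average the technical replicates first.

Mean Ct: CG2744 sham 30.640; CG2744 ischemia-reperfusion 32.225; RpL32 sham 15.815; RpL32 ischemia-reperfusion 16.055
ΔCt(sham) = 30.640 − 15.815 = 14.825
ΔCt(ischemia-reperfusion) = 32.225 − 16.055 = 16.170
ΔΔCt = 16.170 − 14.825 = 1.345
Fold change = 2^(−1.345) = 0.3937

0.394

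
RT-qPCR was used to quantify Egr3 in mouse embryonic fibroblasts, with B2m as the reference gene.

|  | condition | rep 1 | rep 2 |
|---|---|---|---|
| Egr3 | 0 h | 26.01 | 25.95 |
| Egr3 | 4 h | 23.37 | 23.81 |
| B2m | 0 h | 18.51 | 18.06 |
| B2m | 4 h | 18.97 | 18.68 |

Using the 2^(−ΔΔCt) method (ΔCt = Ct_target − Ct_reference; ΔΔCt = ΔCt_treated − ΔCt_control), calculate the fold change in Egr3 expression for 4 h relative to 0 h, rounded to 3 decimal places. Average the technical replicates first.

7.621

Mean Ct: Egr3 0 h 25.980; Egr3 4 h 23.590; B2m 0 h 18.285; B2m 4 h 18.825
ΔCt(0 h) = 25.980 − 18.285 = 7.695
ΔCt(4 h) = 23.590 − 18.825 = 4.765
ΔΔCt = 4.765 − 7.695 = -2.930
Fold change = 2^(−(-2.930)) = 2^2.930 = 7.6211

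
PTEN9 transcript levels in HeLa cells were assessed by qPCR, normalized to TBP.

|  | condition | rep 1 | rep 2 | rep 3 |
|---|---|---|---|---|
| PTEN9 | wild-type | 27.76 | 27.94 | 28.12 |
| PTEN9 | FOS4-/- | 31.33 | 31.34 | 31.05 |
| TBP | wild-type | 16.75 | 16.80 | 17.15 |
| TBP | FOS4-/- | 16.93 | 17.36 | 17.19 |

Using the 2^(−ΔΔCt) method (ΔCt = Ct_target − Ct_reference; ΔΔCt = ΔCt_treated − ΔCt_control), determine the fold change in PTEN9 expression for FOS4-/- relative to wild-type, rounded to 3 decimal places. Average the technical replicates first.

0.122

Mean Ct: PTEN9 wild-type 27.940; PTEN9 FOS4-/- 31.240; TBP wild-type 16.900; TBP FOS4-/- 17.160
ΔCt(wild-type) = 27.940 − 16.900 = 11.040
ΔCt(FOS4-/-) = 31.240 − 17.160 = 14.080
ΔΔCt = 14.080 − 11.040 = 3.040
Fold change = 2^(−3.040) = 0.1216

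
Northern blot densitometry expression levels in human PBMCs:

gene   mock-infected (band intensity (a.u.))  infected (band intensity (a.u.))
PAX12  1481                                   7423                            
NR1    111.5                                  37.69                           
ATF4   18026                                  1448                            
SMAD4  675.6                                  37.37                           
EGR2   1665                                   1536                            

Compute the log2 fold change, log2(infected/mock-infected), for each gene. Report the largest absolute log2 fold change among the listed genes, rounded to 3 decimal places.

log2(7423/1481) = 2.325  (PAX12)
log2(37.69/111.5) = -1.565  (NR1)
log2(1448/18026) = -3.638  (ATF4)
log2(37.37/675.6) = -4.176  (SMAD4)
log2(1536/1665) = -0.116  (EGR2)
The largest magnitude belongs to SMAD4.

4.176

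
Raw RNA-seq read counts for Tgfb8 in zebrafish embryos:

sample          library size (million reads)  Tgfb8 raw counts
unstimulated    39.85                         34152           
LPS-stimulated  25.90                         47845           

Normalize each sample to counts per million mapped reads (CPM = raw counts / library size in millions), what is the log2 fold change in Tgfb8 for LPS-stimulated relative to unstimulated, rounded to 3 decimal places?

1.108

CPM(unstimulated) = 34152 / 39.85 = 857.0138
CPM(LPS-stimulated) = 47845 / 25.90 = 1847.2973
Fold change = 1847.2973 / 857.0138 = 2.15550
log2(2.15550) = 1.1080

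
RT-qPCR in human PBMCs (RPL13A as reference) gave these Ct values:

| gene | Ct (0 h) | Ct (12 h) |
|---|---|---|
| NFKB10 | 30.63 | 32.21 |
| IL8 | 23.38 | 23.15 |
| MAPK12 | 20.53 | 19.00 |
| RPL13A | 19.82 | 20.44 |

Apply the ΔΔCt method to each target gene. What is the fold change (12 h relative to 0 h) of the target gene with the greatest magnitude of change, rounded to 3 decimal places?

NFKB10: ΔΔCt = (32.21−20.44) − (30.63−19.82) = 11.77 − 10.81 = 0.96; fold change = 2^-0.96 = 0.514
IL8: ΔΔCt = (23.15−20.44) − (23.38−19.82) = 2.71 − 3.56 = -0.85; fold change = 2^0.85 = 1.803
MAPK12: ΔΔCt = (19.00−20.44) − (20.53−19.82) = -1.44 − 0.71 = -2.15; fold change = 2^2.15 = 4.438
MAPK12 has the largest |ΔΔCt| = 2.15.

4.438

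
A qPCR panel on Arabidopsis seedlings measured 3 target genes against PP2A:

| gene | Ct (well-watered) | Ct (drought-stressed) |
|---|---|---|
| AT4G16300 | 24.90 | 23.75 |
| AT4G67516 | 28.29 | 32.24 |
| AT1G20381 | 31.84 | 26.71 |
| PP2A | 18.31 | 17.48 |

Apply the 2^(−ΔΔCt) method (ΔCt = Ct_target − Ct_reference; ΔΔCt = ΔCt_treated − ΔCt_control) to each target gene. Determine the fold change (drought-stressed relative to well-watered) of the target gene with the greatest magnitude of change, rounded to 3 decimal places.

0.036

AT4G16300: ΔΔCt = (23.75−17.48) − (24.90−18.31) = 6.27 − 6.59 = -0.32; fold change = 2^0.32 = 1.248
AT4G67516: ΔΔCt = (32.24−17.48) − (28.29−18.31) = 14.76 − 9.98 = 4.78; fold change = 2^-4.78 = 0.036
AT1G20381: ΔΔCt = (26.71−17.48) − (31.84−18.31) = 9.23 − 13.53 = -4.30; fold change = 2^4.30 = 19.698
AT4G67516 has the largest |ΔΔCt| = 4.78.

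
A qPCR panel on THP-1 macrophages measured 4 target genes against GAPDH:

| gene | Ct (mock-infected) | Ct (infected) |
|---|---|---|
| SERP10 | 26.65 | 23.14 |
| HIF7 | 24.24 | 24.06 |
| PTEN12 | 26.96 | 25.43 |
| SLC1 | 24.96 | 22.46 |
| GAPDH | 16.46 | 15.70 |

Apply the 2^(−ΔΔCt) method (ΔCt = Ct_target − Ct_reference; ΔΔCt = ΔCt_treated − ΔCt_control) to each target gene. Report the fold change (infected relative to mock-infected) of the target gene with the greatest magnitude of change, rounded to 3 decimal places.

SERP10: ΔΔCt = (23.14−15.70) − (26.65−16.46) = 7.44 − 10.19 = -2.75; fold change = 2^2.75 = 6.727
HIF7: ΔΔCt = (24.06−15.70) − (24.24−16.46) = 8.36 − 7.78 = 0.58; fold change = 2^-0.58 = 0.669
PTEN12: ΔΔCt = (25.43−15.70) − (26.96−16.46) = 9.73 − 10.50 = -0.77; fold change = 2^0.77 = 1.705
SLC1: ΔΔCt = (22.46−15.70) − (24.96−16.46) = 6.76 − 8.50 = -1.74; fold change = 2^1.74 = 3.340
SERP10 has the largest |ΔΔCt| = 2.75.

6.727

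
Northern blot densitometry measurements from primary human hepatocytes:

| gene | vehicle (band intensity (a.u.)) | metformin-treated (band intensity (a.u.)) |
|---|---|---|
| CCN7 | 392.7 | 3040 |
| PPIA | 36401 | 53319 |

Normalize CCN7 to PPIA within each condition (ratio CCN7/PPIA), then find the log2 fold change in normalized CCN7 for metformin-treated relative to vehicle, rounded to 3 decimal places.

CCN7/PPIA (vehicle) = 392.7 / 36401 = 0.010788
CCN7/PPIA (metformin-treated) = 3040 / 53319 = 0.057015
Fold change = 0.057015 / 0.010788 = 5.2850
log2(5.2850) = 2.4019

2.402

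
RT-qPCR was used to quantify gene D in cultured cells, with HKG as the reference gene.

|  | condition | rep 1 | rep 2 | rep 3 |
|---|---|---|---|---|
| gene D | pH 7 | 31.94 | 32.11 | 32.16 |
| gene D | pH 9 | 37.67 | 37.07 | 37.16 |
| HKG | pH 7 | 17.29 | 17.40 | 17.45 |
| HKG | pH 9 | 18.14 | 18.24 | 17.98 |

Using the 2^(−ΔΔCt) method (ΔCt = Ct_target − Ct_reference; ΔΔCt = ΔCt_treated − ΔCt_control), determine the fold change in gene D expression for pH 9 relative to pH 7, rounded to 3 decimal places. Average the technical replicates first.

Mean Ct: gene D pH 7 32.070; gene D pH 9 37.300; HKG pH 7 17.380; HKG pH 9 18.120
ΔCt(pH 7) = 32.070 − 17.380 = 14.690
ΔCt(pH 9) = 37.300 − 18.120 = 19.180
ΔΔCt = 19.180 − 14.690 = 4.490
Fold change = 2^(−4.490) = 0.0445

0.045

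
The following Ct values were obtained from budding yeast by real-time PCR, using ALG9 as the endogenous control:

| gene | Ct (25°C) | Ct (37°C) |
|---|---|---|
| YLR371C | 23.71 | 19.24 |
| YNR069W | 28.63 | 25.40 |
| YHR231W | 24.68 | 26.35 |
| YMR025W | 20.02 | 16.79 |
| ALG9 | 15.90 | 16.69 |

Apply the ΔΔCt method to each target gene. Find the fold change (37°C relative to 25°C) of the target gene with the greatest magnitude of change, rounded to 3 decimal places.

YLR371C: ΔΔCt = (19.24−16.69) − (23.71−15.90) = 2.55 − 7.81 = -5.26; fold change = 2^5.26 = 38.319
YNR069W: ΔΔCt = (25.40−16.69) − (28.63−15.90) = 8.71 − 12.73 = -4.02; fold change = 2^4.02 = 16.223
YHR231W: ΔΔCt = (26.35−16.69) − (24.68−15.90) = 9.66 − 8.78 = 0.88; fold change = 2^-0.88 = 0.543
YMR025W: ΔΔCt = (16.79−16.69) − (20.02−15.90) = 0.10 − 4.12 = -4.02; fold change = 2^4.02 = 16.223
YLR371C has the largest |ΔΔCt| = 5.26.

38.319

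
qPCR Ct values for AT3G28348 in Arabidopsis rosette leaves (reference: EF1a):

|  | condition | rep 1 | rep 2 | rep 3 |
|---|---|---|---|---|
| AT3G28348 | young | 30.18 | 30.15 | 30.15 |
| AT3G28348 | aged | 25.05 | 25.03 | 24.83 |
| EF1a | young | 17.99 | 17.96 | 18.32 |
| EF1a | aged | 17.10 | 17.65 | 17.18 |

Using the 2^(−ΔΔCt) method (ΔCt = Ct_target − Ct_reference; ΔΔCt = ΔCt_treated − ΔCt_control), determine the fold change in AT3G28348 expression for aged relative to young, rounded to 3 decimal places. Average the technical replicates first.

21.259

Mean Ct: AT3G28348 young 30.160; AT3G28348 aged 24.970; EF1a young 18.090; EF1a aged 17.310
ΔCt(young) = 30.160 − 18.090 = 12.070
ΔCt(aged) = 24.970 − 17.310 = 7.660
ΔΔCt = 7.660 − 12.070 = -4.410
Fold change = 2^(−(-4.410)) = 2^4.410 = 21.2590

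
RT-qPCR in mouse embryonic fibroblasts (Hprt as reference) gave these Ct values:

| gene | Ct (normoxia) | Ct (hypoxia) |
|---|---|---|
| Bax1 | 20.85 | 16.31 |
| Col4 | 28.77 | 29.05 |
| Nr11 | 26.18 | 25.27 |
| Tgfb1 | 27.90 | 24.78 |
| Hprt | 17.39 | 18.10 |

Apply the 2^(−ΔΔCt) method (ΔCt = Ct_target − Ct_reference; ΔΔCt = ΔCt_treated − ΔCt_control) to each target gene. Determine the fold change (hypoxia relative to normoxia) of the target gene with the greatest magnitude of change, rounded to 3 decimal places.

38.055

Bax1: ΔΔCt = (16.31−18.10) − (20.85−17.39) = -1.79 − 3.46 = -5.25; fold change = 2^5.25 = 38.055
Col4: ΔΔCt = (29.05−18.10) − (28.77−17.39) = 10.95 − 11.38 = -0.43; fold change = 2^0.43 = 1.347
Nr11: ΔΔCt = (25.27−18.10) − (26.18−17.39) = 7.17 − 8.79 = -1.62; fold change = 2^1.62 = 3.074
Tgfb1: ΔΔCt = (24.78−18.10) − (27.90−17.39) = 6.68 − 10.51 = -3.83; fold change = 2^3.83 = 14.221
Bax1 has the largest |ΔΔCt| = 5.25.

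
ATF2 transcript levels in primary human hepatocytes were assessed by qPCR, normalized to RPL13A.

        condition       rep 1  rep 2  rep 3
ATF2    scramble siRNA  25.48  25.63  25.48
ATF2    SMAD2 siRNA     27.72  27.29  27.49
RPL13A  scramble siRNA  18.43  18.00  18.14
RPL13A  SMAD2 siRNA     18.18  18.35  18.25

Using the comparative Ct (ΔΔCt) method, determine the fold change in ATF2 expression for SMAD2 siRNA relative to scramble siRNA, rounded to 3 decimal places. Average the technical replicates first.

0.268

Mean Ct: ATF2 scramble siRNA 25.530; ATF2 SMAD2 siRNA 27.500; RPL13A scramble siRNA 18.190; RPL13A SMAD2 siRNA 18.260
ΔCt(scramble siRNA) = 25.530 − 18.190 = 7.340
ΔCt(SMAD2 siRNA) = 27.500 − 18.260 = 9.240
ΔΔCt = 9.240 − 7.340 = 1.900
Fold change = 2^(−1.900) = 0.2679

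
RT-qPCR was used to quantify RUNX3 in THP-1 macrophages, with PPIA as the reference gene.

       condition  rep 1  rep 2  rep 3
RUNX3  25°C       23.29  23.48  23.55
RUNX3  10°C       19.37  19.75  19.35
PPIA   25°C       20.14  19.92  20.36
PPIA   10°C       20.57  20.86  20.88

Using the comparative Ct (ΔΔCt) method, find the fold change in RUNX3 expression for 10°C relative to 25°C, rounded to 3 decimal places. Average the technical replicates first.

Mean Ct: RUNX3 25°C 23.440; RUNX3 10°C 19.490; PPIA 25°C 20.140; PPIA 10°C 20.770
ΔCt(25°C) = 23.440 − 20.140 = 3.300
ΔCt(10°C) = 19.490 − 20.770 = -1.280
ΔΔCt = -1.280 − 3.300 = -4.580
Fold change = 2^(−(-4.580)) = 2^4.580 = 23.9176

23.918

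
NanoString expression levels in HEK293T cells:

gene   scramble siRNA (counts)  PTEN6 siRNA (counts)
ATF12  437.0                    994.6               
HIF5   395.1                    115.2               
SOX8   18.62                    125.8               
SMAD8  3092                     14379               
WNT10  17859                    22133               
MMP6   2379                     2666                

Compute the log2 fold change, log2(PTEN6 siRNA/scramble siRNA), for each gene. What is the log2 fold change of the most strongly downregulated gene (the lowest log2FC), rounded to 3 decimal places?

-1.778

log2(994.6/437.0) = 1.186  (ATF12)
log2(115.2/395.1) = -1.778  (HIF5)
log2(125.8/18.62) = 2.756  (SOX8)
log2(14379/3092) = 2.217  (SMAD8)
log2(22133/17859) = 0.310  (WNT10)
log2(2666/2379) = 0.164  (MMP6)
HIF5 is most strongly downregulated.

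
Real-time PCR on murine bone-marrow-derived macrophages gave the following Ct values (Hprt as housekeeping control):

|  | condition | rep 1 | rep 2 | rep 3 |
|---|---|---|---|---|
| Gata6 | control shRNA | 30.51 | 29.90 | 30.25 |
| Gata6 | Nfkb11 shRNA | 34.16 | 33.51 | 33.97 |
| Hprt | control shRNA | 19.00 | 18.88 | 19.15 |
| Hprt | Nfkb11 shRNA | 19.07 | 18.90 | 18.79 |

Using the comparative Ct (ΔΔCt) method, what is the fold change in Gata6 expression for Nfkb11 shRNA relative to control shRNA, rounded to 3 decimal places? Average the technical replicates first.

Mean Ct: Gata6 control shRNA 30.220; Gata6 Nfkb11 shRNA 33.880; Hprt control shRNA 19.010; Hprt Nfkb11 shRNA 18.920
ΔCt(control shRNA) = 30.220 − 19.010 = 11.210
ΔCt(Nfkb11 shRNA) = 33.880 − 18.920 = 14.960
ΔΔCt = 14.960 − 11.210 = 3.750
Fold change = 2^(−3.750) = 0.0743

0.074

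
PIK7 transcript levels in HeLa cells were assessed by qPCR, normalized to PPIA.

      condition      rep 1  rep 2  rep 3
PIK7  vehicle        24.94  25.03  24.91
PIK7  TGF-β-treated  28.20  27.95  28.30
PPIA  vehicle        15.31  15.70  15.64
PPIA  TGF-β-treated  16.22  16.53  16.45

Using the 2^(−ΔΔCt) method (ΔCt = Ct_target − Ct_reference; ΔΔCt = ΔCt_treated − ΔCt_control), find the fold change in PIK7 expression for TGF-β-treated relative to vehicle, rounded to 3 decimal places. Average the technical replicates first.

0.198

Mean Ct: PIK7 vehicle 24.960; PIK7 TGF-β-treated 28.150; PPIA vehicle 15.550; PPIA TGF-β-treated 16.400
ΔCt(vehicle) = 24.960 − 15.550 = 9.410
ΔCt(TGF-β-treated) = 28.150 − 16.400 = 11.750
ΔΔCt = 11.750 − 9.410 = 2.340
Fold change = 2^(−2.340) = 0.1975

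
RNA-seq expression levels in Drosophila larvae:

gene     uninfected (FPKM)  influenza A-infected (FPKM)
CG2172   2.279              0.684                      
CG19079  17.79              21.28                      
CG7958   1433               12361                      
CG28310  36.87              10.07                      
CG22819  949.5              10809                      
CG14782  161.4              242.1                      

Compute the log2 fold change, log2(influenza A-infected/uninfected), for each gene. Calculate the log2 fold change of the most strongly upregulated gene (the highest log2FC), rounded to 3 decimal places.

log2(0.684/2.279) = -1.736  (CG2172)
log2(21.28/17.79) = 0.258  (CG19079)
log2(12361/1433) = 3.109  (CG7958)
log2(10.07/36.87) = -1.872  (CG28310)
log2(10809/949.5) = 3.509  (CG22819)
log2(242.1/161.4) = 0.585  (CG14782)
CG22819 is most strongly upregulated.

3.509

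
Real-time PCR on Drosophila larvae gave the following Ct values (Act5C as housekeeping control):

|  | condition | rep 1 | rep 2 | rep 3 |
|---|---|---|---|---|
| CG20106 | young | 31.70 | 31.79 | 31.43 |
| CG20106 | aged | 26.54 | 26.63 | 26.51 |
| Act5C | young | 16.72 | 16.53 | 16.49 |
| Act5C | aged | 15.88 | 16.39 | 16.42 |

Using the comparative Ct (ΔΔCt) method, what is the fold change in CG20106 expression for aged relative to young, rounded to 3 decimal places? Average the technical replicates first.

Mean Ct: CG20106 young 31.640; CG20106 aged 26.560; Act5C young 16.580; Act5C aged 16.230
ΔCt(young) = 31.640 − 16.580 = 15.060
ΔCt(aged) = 26.560 − 16.230 = 10.330
ΔΔCt = 10.330 − 15.060 = -4.730
Fold change = 2^(−(-4.730)) = 2^4.730 = 26.5382

26.538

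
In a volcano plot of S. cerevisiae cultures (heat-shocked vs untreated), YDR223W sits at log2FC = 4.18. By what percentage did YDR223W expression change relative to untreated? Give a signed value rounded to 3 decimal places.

Fold change = 2^(4.18) = 18.1261
Percent change = (FC − 1) × 100% = (18.1261 − 1) × 100 = 1712.614%

1712.614%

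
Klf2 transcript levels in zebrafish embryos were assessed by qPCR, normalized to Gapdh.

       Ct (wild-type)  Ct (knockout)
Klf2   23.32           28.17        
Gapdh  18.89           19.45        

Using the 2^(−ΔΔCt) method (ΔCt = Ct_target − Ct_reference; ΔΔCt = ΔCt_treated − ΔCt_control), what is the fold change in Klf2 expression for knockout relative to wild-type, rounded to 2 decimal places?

ΔCt(wild-type) = 23.320 − 18.890 = 4.430
ΔCt(knockout) = 28.170 − 19.450 = 8.720
ΔΔCt = 8.720 − 4.430 = 4.290
Fold change = 2^(−4.290) = 0.051

0.05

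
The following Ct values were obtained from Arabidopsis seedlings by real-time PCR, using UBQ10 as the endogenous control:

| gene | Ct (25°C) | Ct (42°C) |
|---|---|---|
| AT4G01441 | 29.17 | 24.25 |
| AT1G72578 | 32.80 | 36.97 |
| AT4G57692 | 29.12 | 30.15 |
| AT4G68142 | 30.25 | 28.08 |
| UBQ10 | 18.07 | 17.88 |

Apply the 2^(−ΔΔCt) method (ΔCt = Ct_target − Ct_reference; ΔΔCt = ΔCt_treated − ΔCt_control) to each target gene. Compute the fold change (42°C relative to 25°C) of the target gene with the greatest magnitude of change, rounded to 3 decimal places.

26.538

AT4G01441: ΔΔCt = (24.25−17.88) − (29.17−18.07) = 6.37 − 11.10 = -4.73; fold change = 2^4.73 = 26.538
AT1G72578: ΔΔCt = (36.97−17.88) − (32.80−18.07) = 19.09 − 14.73 = 4.36; fold change = 2^-4.36 = 0.049
AT4G57692: ΔΔCt = (30.15−17.88) − (29.12−18.07) = 12.27 − 11.05 = 1.22; fold change = 2^-1.22 = 0.429
AT4G68142: ΔΔCt = (28.08−17.88) − (30.25−18.07) = 10.20 − 12.18 = -1.98; fold change = 2^1.98 = 3.945
AT4G01441 has the largest |ΔΔCt| = 4.73.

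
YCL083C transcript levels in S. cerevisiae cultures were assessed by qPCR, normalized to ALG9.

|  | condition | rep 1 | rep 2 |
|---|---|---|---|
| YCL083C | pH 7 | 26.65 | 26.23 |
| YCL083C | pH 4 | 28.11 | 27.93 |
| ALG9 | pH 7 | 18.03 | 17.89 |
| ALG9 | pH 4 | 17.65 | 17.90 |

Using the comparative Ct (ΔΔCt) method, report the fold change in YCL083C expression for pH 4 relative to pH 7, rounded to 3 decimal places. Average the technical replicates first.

Mean Ct: YCL083C pH 7 26.440; YCL083C pH 4 28.020; ALG9 pH 7 17.960; ALG9 pH 4 17.775
ΔCt(pH 7) = 26.440 − 17.960 = 8.480
ΔCt(pH 4) = 28.020 − 17.775 = 10.245
ΔΔCt = 10.245 − 8.480 = 1.765
Fold change = 2^(−1.765) = 0.2942

0.294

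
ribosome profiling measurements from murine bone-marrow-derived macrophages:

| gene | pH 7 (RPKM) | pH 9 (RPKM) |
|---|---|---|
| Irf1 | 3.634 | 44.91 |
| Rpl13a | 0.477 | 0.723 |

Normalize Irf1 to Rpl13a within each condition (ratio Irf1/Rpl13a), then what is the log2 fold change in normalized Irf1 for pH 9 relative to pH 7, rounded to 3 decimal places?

3.027

Irf1/Rpl13a (pH 7) = 3.634 / 0.477 = 7.6184
Irf1/Rpl13a (pH 9) = 44.91 / 0.723 = 62.116
Fold change = 62.116 / 7.6184 = 8.1534
log2(8.1534) = 3.0274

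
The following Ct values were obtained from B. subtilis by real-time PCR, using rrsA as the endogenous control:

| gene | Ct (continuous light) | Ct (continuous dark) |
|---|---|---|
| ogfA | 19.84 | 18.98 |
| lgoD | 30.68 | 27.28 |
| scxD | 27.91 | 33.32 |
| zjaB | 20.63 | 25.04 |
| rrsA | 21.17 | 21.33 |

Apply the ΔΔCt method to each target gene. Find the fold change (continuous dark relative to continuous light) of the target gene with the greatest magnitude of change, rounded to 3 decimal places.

ogfA: ΔΔCt = (18.98−21.33) − (19.84−21.17) = -2.35 − (-1.33) = -1.02; fold change = 2^1.02 = 2.028
lgoD: ΔΔCt = (27.28−21.33) − (30.68−21.17) = 5.95 − 9.51 = -3.56; fold change = 2^3.56 = 11.794
scxD: ΔΔCt = (33.32−21.33) − (27.91−21.17) = 11.99 − 6.74 = 5.25; fold change = 2^-5.25 = 0.026
zjaB: ΔΔCt = (25.04−21.33) − (20.63−21.17) = 3.71 − (-0.54) = 4.25; fold change = 2^-4.25 = 0.053
scxD has the largest |ΔΔCt| = 5.25.

0.026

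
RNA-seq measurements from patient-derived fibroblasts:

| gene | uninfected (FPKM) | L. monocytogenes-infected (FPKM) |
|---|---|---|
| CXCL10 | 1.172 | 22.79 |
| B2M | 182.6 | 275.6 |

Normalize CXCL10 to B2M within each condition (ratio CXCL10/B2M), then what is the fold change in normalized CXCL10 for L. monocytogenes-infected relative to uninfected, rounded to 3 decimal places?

CXCL10/B2M (uninfected) = 1.172 / 182.6 = 0.0064184
CXCL10/B2M (L. monocytogenes-infected) = 22.79 / 275.6 = 0.082692
Fold change = 0.082692 / 0.0064184 = 12.8836

12.884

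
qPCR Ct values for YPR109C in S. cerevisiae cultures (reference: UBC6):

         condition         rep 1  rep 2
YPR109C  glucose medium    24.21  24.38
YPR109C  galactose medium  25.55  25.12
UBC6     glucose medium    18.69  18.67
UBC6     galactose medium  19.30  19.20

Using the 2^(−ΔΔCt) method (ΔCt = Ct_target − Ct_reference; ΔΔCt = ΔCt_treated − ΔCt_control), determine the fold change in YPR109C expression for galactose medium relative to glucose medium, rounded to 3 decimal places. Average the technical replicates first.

0.722

Mean Ct: YPR109C glucose medium 24.295; YPR109C galactose medium 25.335; UBC6 glucose medium 18.680; UBC6 galactose medium 19.250
ΔCt(glucose medium) = 24.295 − 18.680 = 5.615
ΔCt(galactose medium) = 25.335 − 19.250 = 6.085
ΔΔCt = 6.085 − 5.615 = 0.470
Fold change = 2^(−0.470) = 0.7220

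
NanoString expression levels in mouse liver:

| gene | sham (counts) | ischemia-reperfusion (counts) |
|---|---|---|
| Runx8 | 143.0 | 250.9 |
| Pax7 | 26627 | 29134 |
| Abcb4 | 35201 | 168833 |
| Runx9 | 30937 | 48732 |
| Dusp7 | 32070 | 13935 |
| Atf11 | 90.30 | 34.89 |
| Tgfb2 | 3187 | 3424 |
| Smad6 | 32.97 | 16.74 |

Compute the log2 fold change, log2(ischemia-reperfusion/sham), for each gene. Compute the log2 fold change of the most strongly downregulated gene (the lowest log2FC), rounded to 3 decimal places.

log2(250.9/143.0) = 0.811  (Runx8)
log2(29134/26627) = 0.130  (Pax7)
log2(168833/35201) = 2.262  (Abcb4)
log2(48732/30937) = 0.656  (Runx9)
log2(13935/32070) = -1.203  (Dusp7)
log2(34.89/90.30) = -1.372  (Atf11)
log2(3424/3187) = 0.103  (Tgfb2)
log2(16.74/32.97) = -0.978  (Smad6)
Atf11 is most strongly downregulated.

-1.372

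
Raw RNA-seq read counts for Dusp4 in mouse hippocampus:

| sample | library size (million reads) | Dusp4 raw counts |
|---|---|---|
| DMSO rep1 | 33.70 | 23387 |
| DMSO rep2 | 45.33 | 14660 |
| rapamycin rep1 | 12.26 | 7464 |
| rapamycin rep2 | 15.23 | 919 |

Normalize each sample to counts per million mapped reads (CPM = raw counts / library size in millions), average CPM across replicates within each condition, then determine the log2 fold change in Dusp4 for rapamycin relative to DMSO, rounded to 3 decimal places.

CPM(DMSO rep1) = 23387 / 33.70 = 693.9763
CPM(DMSO rep2) = 14660 / 45.33 = 323.4061
CPM(rapamycin rep1) = 7464 / 12.26 = 608.8091
CPM(rapamycin rep2) = 919 / 15.23 = 60.3414
mean CPM(DMSO) = 508.6912; mean CPM(rapamycin) = 334.5753
Fold change = 334.5753 / 508.6912 = 0.65772
log2(0.65772) = -0.6045

-0.604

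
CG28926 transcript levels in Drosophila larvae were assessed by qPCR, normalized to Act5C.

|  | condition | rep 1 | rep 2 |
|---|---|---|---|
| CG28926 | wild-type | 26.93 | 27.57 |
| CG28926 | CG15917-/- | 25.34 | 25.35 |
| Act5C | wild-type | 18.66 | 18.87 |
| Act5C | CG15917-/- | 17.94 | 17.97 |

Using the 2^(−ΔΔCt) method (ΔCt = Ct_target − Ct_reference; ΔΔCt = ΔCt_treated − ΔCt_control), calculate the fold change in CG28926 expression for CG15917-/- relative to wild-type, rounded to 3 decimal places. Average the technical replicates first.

Mean Ct: CG28926 wild-type 27.250; CG28926 CG15917-/- 25.345; Act5C wild-type 18.765; Act5C CG15917-/- 17.955
ΔCt(wild-type) = 27.250 − 18.765 = 8.485
ΔCt(CG15917-/-) = 25.345 − 17.955 = 7.390
ΔΔCt = 7.390 − 8.485 = -1.095
Fold change = 2^(−(-1.095)) = 2^1.095 = 2.1361

2.136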